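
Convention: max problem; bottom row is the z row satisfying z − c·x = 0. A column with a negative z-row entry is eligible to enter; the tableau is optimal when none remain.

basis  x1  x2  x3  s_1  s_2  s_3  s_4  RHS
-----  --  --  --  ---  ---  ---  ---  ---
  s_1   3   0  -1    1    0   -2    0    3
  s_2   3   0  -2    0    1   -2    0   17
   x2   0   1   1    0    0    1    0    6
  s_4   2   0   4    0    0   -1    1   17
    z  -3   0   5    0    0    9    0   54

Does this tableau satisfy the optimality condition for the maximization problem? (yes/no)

The z-row has a negative entry -3 in column x1, so it is not optimal.

no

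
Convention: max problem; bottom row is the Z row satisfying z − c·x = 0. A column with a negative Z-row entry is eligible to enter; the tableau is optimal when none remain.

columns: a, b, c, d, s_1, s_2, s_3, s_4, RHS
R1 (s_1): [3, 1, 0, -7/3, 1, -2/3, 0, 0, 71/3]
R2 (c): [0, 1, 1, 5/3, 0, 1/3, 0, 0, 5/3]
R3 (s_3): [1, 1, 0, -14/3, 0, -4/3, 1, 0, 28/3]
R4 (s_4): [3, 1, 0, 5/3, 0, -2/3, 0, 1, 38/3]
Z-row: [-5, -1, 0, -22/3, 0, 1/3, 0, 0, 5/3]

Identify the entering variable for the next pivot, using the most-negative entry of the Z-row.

Negative Z-row entries: a: -5, b: -1, d: -22/3.
The most negative is -22/3 in column d, so d enters.

d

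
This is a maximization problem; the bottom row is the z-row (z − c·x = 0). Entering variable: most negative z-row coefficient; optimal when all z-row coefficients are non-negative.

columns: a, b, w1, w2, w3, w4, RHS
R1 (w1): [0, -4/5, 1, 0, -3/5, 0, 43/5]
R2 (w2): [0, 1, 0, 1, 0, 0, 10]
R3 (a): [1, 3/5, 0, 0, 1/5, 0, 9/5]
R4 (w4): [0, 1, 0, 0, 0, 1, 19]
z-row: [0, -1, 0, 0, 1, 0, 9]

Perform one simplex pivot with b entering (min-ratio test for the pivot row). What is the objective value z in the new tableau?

12

Ratio test on column b — row 1: entry -4/5 ≤ 0; row 2: 10/1 = 10; row 3: (9/5)/(3/5) = 3; row 4: 19/1 = 19. Minimum is 3 at row 3 (a leaves); pivot element 3/5.
Pivot on row 3; the z-row RHS becomes 9 − (-1)·3 = 12.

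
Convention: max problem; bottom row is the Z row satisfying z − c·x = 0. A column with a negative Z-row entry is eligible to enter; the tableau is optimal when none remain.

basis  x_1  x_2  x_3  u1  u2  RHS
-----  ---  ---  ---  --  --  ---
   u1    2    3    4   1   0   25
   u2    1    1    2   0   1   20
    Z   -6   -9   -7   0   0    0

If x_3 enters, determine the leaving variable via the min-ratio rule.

Column x_3 entries and ratios — u1: 25/4 = 25/4; u2: 20/2 = 10.
Smallest ratio is 25/4 in the row of u1, so u1 leaves.

u1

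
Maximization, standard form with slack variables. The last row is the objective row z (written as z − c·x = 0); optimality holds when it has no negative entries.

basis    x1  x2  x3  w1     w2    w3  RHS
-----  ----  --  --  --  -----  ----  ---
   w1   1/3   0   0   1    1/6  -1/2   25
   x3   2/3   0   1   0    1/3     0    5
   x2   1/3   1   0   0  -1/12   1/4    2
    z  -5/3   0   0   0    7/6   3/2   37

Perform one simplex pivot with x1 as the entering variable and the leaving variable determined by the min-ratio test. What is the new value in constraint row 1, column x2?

Ratio test on column x1 — row 1: 25/(1/3) = 75; row 2: 5/(2/3) = 15/2; row 3: 2/(1/3) = 6. Minimum is 6 at row 3 (x2 leaves); pivot element 1/3.
Divide row 3 by 1/3; eliminate column x1 from the other rows.
Row 1 update in column x2: 0 − (1/3)·3 = -1.

-1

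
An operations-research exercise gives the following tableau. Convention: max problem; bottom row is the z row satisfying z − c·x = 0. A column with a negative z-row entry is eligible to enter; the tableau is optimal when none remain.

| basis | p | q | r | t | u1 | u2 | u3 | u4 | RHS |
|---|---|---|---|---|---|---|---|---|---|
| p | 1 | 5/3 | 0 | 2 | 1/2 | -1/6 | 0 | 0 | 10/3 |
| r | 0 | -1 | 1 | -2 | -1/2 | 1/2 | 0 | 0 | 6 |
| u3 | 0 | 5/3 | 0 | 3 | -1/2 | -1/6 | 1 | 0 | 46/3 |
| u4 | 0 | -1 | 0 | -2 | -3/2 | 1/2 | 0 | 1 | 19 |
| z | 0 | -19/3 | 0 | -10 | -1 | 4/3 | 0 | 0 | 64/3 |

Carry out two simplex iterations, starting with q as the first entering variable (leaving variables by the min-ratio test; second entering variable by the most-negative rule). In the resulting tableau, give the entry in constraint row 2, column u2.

1/3

Ratio test on column q — row 1: (10/3)/(5/3) = 2; row 2: entry -1 ≤ 0; row 3: (46/3)/(5/3) = 46/5; row 4: entry -1 ≤ 0. Minimum is 2 at row 1 (p leaves); pivot element 5/3.
Divide row 1 by 5/3; eliminate column q from the other rows.
Second iteration: most negative z-row entry is -12/5 in column t, so t enters.
Ratio test on column t — row 1: 2/(6/5) = 5/3; row 2: entry -4/5 ≤ 0; row 3: 12/1 = 12; row 4: entry -4/5 ≤ 0. Minimum is 5/3 at row 1 (q leaves); pivot element 6/5.
Divide row 1 by 6/5; eliminate column t from the other rows.
After both pivots, the entry at constraint row 2, column u2 is 1/3.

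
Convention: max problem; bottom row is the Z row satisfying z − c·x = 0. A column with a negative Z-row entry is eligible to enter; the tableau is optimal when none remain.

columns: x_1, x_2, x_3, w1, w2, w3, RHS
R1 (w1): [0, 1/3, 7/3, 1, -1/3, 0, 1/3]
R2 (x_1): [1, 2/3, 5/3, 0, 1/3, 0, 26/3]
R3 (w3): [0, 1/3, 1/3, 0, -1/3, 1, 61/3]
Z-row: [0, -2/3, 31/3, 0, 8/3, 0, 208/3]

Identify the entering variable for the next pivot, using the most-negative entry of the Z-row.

x_2

Negative Z-row entries: x_2: -2/3.
The most negative is -2/3 in column x_2, so x_2 enters.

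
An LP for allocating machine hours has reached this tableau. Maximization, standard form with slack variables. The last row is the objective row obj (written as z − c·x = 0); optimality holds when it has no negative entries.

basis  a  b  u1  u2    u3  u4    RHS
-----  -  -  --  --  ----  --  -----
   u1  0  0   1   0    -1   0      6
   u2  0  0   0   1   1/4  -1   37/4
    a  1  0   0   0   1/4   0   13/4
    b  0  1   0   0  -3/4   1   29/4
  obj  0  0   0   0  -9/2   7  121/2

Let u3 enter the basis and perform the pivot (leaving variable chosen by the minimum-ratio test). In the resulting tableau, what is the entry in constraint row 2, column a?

-1

Ratio test on column u3 — row 1: entry -1 ≤ 0; row 2: (37/4)/(1/4) = 37; row 3: (13/4)/(1/4) = 13; row 4: entry -3/4 ≤ 0. Minimum is 13 at row 3 (a leaves); pivot element 1/4.
Divide row 3 by 1/4; eliminate column u3 from the other rows.
Row 2 update in column a: 0 − (1/4)·4 = -1.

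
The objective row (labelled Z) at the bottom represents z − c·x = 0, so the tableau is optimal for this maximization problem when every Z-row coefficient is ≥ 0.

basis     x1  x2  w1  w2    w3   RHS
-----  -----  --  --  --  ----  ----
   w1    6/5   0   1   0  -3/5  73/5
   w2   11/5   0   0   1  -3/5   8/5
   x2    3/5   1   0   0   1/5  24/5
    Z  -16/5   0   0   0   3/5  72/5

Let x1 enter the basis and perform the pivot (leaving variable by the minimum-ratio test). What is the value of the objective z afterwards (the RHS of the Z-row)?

184/11

Ratio test on column x1 — row 1: (73/5)/(6/5) = 73/6; row 2: (8/5)/(11/5) = 8/11; row 3: (24/5)/(3/5) = 8. Minimum is 8/11 at row 2 (w2 leaves); pivot element 11/5.
Pivot on row 2; the Z-row RHS becomes 72/5 − (-16/5)·(8/11) = 184/11.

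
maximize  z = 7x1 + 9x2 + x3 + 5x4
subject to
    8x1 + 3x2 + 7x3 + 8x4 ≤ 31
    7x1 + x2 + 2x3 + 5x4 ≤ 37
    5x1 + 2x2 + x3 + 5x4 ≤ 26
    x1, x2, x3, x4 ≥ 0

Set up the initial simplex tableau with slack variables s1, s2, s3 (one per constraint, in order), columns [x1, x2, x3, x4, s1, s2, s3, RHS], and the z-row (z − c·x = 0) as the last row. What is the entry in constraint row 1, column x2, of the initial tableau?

Constraint 1 has coefficient 3 on x2.

3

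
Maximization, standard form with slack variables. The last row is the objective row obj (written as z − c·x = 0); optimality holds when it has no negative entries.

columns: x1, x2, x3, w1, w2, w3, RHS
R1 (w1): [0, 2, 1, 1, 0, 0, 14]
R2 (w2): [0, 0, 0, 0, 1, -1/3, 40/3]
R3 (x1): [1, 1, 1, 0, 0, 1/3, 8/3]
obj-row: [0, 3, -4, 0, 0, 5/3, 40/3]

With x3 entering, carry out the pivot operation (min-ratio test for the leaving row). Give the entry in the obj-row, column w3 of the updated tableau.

3

Ratio test on column x3 — row 1: 14/1 = 14; row 2: entry 0 ≤ 0; row 3: (8/3)/1 = 8/3. Minimum is 8/3 at row 3 (x1 leaves); pivot element 1.
Divide row 3 by 1; eliminate column x3 from the other rows.
obj-row update in column w3: 5/3 − (-4)·(1/3) = 3.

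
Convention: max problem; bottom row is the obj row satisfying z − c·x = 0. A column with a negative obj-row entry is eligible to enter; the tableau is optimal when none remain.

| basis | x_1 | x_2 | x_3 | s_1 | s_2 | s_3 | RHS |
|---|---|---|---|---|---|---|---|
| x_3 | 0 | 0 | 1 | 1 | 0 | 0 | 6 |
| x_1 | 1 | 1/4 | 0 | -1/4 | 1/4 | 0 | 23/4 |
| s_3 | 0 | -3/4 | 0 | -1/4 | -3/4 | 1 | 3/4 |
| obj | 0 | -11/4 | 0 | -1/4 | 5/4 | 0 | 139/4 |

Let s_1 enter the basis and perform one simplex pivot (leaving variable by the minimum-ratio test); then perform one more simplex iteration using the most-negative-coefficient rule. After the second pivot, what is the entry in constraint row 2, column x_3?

1

Ratio test on column s_1 — row 1: 6/1 = 6; row 2: entry -1/4 ≤ 0; row 3: entry -1/4 ≤ 0. Minimum is 6 at row 1 (x_3 leaves); pivot element 1.
Divide row 1 by 1; eliminate column s_1 from the other rows.
Second iteration: most negative obj-row entry is -11/4 in column x_2, so x_2 enters.
Ratio test on column x_2 — row 1: entry 0 ≤ 0; row 2: (29/4)/(1/4) = 29; row 3: entry -3/4 ≤ 0. Minimum is 29 at row 2 (x_1 leaves); pivot element 1/4.
Divide row 2 by 1/4; eliminate column x_2 from the other rows.
After both pivots, the entry at constraint row 2, column x_3 is 1.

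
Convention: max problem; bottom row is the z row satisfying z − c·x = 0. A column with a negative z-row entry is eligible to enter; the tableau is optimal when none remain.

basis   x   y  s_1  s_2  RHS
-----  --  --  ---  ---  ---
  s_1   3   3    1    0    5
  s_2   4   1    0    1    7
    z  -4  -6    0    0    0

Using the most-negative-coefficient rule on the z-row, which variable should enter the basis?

Negative z-row entries: x: -4, y: -6.
The most negative is -6 in column y, so y enters.

y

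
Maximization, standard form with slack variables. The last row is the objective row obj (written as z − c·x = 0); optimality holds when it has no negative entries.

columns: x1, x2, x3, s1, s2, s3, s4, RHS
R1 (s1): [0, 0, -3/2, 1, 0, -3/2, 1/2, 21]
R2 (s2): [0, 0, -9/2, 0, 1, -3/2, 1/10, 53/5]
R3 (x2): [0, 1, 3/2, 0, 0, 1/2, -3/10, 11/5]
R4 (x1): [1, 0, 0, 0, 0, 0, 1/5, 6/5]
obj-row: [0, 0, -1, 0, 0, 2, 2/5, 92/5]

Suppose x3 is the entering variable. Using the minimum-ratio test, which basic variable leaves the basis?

x2

Column x3 entries and ratios — s1: -3/2 ≤ 0, skip; s2: -9/2 ≤ 0, skip; x2: (11/5)/(3/2) = 22/15; x1: 0 ≤ 0, skip.
Smallest ratio is 22/15 in the row of x2, so x2 leaves.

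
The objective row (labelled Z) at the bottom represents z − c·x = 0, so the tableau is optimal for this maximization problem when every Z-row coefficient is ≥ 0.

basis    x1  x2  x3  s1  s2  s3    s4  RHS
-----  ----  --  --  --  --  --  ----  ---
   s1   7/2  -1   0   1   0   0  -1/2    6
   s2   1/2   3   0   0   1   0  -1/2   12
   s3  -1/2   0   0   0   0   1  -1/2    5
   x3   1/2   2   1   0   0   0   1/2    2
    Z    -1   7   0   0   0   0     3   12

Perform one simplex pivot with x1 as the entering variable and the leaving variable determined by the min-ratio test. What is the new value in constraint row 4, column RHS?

Ratio test on column x1 — row 1: 6/(7/2) = 12/7; row 2: 12/(1/2) = 24; row 3: entry -1/2 ≤ 0; row 4: 2/(1/2) = 4. Minimum is 12/7 at row 1 (s1 leaves); pivot element 7/2.
Divide row 1 by 7/2; eliminate column x1 from the other rows.
Row 4 update in column RHS: 2 − (1/2)·(12/7) = 8/7.

8/7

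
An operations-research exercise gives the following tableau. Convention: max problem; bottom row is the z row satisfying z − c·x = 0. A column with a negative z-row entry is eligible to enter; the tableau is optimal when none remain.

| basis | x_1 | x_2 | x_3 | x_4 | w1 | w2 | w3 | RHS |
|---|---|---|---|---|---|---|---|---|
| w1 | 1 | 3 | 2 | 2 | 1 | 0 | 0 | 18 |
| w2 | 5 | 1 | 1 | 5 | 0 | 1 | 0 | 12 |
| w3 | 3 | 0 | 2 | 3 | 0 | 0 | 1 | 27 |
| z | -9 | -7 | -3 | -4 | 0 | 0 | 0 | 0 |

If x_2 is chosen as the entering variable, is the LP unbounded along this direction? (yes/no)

no

Column x_2 has positive entries in row(s) 1, 2, so the ratio test bounds it — not unbounded.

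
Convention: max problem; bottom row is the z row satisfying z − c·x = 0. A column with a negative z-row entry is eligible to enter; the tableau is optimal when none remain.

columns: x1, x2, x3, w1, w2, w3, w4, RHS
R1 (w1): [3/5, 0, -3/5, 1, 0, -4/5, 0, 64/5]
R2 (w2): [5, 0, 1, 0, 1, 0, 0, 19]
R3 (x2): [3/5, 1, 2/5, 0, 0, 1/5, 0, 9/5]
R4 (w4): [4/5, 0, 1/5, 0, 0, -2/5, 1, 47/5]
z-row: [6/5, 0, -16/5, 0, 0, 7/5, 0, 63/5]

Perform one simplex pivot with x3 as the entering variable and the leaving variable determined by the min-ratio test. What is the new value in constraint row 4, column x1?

Ratio test on column x3 — row 1: entry -3/5 ≤ 0; row 2: 19/1 = 19; row 3: (9/5)/(2/5) = 9/2; row 4: (47/5)/(1/5) = 47. Minimum is 9/2 at row 3 (x2 leaves); pivot element 2/5.
Divide row 3 by 2/5; eliminate column x3 from the other rows.
Row 4 update in column x1: 4/5 − (1/5)·(3/2) = 1/2.

1/2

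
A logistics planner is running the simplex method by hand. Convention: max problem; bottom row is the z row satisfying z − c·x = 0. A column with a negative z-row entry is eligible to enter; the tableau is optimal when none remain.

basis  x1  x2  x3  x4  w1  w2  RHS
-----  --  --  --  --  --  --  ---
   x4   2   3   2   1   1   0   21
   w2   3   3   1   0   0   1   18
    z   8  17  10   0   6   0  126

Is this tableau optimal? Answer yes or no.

Every z-row coefficient is ≥ 0, so the tableau is optimal.

yes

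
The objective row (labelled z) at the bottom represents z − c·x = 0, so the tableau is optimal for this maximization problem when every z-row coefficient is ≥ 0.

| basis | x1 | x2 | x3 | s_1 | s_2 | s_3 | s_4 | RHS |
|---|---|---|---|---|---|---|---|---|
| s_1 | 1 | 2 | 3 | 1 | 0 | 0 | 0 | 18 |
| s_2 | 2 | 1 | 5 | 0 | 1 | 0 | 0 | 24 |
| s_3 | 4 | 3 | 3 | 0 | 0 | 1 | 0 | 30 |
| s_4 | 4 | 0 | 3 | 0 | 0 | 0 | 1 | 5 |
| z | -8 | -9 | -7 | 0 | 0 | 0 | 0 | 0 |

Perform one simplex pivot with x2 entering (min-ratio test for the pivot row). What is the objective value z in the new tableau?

Ratio test on column x2 — row 1: 18/2 = 9; row 2: 24/1 = 24; row 3: 30/3 = 10; row 4: entry 0 ≤ 0. Minimum is 9 at row 1 (s_1 leaves); pivot element 2.
Pivot on row 1; the z-row RHS becomes 0 − (-9)·9 = 81.

81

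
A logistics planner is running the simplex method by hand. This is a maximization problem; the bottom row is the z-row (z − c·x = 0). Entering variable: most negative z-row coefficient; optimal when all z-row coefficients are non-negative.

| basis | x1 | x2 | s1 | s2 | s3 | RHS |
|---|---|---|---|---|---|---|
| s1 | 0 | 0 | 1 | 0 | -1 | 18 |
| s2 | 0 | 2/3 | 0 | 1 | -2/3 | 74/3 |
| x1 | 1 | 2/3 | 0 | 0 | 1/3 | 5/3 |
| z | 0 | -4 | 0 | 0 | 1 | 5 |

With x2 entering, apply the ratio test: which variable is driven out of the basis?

Column x2 entries and ratios — s1: 0 ≤ 0, skip; s2: (74/3)/(2/3) = 37; x1: (5/3)/(2/3) = 5/2.
Smallest ratio is 5/2 in the row of x1, so x1 leaves.

x1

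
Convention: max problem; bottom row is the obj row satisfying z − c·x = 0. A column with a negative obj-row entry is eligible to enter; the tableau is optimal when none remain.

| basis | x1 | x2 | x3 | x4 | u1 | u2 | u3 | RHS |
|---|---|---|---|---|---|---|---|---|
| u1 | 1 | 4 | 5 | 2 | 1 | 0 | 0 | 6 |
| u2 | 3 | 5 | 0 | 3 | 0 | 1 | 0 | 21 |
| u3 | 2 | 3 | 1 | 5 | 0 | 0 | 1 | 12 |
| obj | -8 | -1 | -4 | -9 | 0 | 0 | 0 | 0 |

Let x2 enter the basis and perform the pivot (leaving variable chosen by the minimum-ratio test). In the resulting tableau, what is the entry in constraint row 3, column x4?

7/2

Ratio test on column x2 — row 1: 6/4 = 3/2; row 2: 21/5 = 21/5; row 3: 12/3 = 4. Minimum is 3/2 at row 1 (u1 leaves); pivot element 4.
Divide row 1 by 4; eliminate column x2 from the other rows.
Row 3 update in column x4: 5 − 3·(1/2) = 7/2.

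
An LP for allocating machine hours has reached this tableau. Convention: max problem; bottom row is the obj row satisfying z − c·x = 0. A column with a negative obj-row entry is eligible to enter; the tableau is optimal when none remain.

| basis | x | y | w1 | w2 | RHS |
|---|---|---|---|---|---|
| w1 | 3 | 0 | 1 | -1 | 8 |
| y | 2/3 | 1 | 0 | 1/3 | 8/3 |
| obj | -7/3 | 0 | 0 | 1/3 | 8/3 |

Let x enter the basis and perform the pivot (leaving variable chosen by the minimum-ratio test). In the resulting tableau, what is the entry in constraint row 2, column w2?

5/9

Ratio test on column x — row 1: 8/3 = 8/3; row 2: (8/3)/(2/3) = 4. Minimum is 8/3 at row 1 (w1 leaves); pivot element 3.
Divide row 1 by 3; eliminate column x from the other rows.
Row 2 update in column w2: 1/3 − (2/3)·(-1/3) = 5/9.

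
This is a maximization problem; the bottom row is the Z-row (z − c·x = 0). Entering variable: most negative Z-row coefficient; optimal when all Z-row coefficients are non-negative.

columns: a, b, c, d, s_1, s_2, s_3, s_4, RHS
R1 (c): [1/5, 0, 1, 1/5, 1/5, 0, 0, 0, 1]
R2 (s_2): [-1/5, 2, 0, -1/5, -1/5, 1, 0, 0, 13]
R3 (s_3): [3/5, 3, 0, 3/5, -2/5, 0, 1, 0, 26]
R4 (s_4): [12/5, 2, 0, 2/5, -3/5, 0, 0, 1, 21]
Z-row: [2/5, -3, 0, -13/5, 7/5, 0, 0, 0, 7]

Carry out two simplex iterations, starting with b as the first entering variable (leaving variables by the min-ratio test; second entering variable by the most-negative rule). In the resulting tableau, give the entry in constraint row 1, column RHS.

5

Ratio test on column b — row 1: entry 0 ≤ 0; row 2: 13/2 = 13/2; row 3: 26/3 = 26/3; row 4: 21/2 = 21/2. Minimum is 13/2 at row 2 (s_2 leaves); pivot element 2.
Divide row 2 by 2; eliminate column b from the other rows.
Second iteration: most negative Z-row entry is -29/10 in column d, so d enters.
Ratio test on column d — row 1: 1/(1/5) = 5; row 2: entry -1/10 ≤ 0; row 3: (13/2)/(9/10) = 65/9; row 4: 8/(3/5) = 40/3. Minimum is 5 at row 1 (c leaves); pivot element 1/5.
Divide row 1 by 1/5; eliminate column d from the other rows.
After both pivots, the entry at constraint row 1, column RHS is 5.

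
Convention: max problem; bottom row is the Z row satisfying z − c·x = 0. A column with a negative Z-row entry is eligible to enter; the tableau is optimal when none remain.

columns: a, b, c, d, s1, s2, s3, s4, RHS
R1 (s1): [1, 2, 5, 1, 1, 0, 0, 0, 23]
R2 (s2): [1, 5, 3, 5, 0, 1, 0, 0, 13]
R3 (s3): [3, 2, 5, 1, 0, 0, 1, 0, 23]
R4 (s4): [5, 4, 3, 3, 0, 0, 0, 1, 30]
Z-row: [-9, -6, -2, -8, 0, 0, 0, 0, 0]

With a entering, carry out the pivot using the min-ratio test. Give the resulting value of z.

54

Ratio test on column a — row 1: 23/1 = 23; row 2: 13/1 = 13; row 3: 23/3 = 23/3; row 4: 30/5 = 6. Minimum is 6 at row 4 (s4 leaves); pivot element 5.
Pivot on row 4; the Z-row RHS becomes 0 − (-9)·6 = 54.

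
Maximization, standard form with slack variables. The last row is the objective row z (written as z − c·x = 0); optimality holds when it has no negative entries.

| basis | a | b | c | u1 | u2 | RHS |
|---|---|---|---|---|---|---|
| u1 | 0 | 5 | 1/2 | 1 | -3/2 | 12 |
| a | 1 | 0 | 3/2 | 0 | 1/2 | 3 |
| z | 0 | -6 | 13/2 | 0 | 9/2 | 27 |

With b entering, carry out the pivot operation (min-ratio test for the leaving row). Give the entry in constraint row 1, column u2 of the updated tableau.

-3/10

Ratio test on column b — row 1: 12/5 = 12/5; row 2: entry 0 ≤ 0. Minimum is 12/5 at row 1 (u1 leaves); pivot element 5.
Divide row 1 by 5; eliminate column b from the other rows.
In the new row 1, the u2 entry is the old entry divided by the pivot: (-3/2)/5 = -3/10.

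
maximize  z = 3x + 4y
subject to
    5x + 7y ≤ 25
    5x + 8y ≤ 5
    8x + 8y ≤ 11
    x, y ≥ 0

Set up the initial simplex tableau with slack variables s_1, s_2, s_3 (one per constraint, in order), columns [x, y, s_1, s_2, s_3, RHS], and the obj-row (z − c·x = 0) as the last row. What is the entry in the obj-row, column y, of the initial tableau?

The obj-row carries the negated objective coefficients: the y entry is -4.

-4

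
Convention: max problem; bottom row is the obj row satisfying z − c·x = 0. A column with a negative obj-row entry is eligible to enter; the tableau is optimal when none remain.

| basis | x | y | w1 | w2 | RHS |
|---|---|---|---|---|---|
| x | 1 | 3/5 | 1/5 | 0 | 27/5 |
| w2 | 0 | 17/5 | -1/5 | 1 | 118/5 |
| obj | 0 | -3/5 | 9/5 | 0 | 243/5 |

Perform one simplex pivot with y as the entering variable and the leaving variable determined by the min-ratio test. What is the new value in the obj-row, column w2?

Ratio test on column y — row 1: (27/5)/(3/5) = 9; row 2: (118/5)/(17/5) = 118/17. Minimum is 118/17 at row 2 (w2 leaves); pivot element 17/5.
Divide row 2 by 17/5; eliminate column y from the other rows.
obj-row update in column w2: 0 − (-3/5)·(5/17) = 3/17.

3/17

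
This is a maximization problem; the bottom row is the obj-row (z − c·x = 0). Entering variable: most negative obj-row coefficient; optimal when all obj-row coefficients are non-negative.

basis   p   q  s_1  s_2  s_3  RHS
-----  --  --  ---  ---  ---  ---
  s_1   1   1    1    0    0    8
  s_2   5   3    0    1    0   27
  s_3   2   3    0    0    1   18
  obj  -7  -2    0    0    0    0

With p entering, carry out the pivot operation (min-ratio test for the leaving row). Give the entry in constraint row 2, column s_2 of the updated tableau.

Ratio test on column p — row 1: 8/1 = 8; row 2: 27/5 = 27/5; row 3: 18/2 = 9. Minimum is 27/5 at row 2 (s_2 leaves); pivot element 5.
Divide row 2 by 5; eliminate column p from the other rows.
In the new row 2, the s_2 entry is the old entry divided by the pivot: 1/5 = 1/5.

1/5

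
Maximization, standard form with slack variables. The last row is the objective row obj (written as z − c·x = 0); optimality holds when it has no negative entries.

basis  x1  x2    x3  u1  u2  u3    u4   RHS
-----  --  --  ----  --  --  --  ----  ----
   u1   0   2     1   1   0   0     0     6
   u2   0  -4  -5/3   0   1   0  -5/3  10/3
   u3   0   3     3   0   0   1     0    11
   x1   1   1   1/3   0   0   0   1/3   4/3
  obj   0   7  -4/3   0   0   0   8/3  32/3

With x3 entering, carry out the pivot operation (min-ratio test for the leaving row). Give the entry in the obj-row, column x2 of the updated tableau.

Ratio test on column x3 — row 1: 6/1 = 6; row 2: entry -5/3 ≤ 0; row 3: 11/3 = 11/3; row 4: (4/3)/(1/3) = 4. Minimum is 11/3 at row 3 (u3 leaves); pivot element 3.
Divide row 3 by 3; eliminate column x3 from the other rows.
obj-row update in column x2: 7 − (-4/3)·1 = 25/3.

25/3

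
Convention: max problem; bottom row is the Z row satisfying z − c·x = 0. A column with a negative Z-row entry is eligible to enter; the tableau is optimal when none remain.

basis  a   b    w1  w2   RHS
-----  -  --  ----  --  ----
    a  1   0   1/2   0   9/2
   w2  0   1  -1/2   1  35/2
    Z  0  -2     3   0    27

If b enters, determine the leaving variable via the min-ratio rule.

w2

Column b entries and ratios — a: 0 ≤ 0, skip; w2: (35/2)/1 = 35/2.
Smallest ratio is 35/2 in the row of w2, so w2 leaves.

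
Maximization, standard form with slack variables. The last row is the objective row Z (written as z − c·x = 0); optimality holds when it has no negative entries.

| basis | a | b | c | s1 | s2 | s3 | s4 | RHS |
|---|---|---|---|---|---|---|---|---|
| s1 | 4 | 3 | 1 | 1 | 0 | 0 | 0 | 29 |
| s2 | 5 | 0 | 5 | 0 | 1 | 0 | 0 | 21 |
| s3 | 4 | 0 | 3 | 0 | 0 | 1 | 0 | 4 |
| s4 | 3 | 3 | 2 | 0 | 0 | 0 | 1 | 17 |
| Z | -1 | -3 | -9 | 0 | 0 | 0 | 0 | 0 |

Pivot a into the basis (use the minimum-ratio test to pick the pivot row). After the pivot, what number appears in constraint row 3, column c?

Ratio test on column a — row 1: 29/4 = 29/4; row 2: 21/5 = 21/5; row 3: 4/4 = 1; row 4: 17/3 = 17/3. Minimum is 1 at row 3 (s3 leaves); pivot element 4.
Divide row 3 by 4; eliminate column a from the other rows.
In the new row 3, the c entry is the old entry divided by the pivot: 3/4 = 3/4.

3/4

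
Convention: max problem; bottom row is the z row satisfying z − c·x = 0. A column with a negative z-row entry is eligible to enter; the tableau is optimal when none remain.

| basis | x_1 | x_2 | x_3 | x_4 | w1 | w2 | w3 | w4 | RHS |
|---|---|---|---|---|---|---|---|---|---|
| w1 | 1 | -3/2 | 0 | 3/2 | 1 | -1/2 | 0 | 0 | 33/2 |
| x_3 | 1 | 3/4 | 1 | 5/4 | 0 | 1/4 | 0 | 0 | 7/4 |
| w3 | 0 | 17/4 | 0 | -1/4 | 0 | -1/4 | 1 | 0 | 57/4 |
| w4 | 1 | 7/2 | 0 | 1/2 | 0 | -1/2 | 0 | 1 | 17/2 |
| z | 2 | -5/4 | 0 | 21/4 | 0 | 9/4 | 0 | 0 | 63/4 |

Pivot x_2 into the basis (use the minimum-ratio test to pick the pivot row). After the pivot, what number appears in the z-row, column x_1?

Ratio test on column x_2 — row 1: entry -3/2 ≤ 0; row 2: (7/4)/(3/4) = 7/3; row 3: (57/4)/(17/4) = 57/17; row 4: (17/2)/(7/2) = 17/7. Minimum is 7/3 at row 2 (x_3 leaves); pivot element 3/4.
Divide row 2 by 3/4; eliminate column x_2 from the other rows.
z-row update in column x_1: 2 − (-5/4)·(4/3) = 11/3.

11/3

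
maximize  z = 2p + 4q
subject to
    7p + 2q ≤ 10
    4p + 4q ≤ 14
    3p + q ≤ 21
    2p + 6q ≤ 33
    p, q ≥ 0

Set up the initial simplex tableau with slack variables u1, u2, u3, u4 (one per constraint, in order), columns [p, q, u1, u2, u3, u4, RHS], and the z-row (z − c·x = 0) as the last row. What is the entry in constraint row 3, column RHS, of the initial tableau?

The RHS of constraint 3 is b_3 = 21.

21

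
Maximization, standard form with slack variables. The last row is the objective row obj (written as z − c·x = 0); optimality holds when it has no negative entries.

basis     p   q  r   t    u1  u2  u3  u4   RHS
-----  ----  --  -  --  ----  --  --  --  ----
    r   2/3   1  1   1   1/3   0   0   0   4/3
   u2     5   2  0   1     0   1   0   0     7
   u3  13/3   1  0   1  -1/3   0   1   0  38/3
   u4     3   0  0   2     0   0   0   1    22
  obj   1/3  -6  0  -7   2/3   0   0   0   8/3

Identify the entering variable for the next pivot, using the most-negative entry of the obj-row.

Negative obj-row entries: q: -6, t: -7.
The most negative is -7 in column t, so t enters.

t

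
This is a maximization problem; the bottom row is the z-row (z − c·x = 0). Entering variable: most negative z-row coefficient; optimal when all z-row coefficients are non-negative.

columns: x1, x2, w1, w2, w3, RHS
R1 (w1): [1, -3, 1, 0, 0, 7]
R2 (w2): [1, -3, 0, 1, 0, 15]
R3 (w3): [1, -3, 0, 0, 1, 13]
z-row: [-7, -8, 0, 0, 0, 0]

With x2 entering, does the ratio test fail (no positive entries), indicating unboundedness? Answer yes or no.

yes

Every constraint-row entry in column x2 is ≤ 0, so increasing x2 is unbounded.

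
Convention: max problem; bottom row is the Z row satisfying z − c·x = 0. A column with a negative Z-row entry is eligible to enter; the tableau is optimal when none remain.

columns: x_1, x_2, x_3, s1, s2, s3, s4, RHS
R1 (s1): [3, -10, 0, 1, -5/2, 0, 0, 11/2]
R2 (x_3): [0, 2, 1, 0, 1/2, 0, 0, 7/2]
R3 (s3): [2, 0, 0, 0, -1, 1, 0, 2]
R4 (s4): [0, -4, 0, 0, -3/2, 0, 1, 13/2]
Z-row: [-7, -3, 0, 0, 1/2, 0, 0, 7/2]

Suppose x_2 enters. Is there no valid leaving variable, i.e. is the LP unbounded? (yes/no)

Column x_2 has positive entries in row(s) 2, so the ratio test bounds it — not unbounded.

no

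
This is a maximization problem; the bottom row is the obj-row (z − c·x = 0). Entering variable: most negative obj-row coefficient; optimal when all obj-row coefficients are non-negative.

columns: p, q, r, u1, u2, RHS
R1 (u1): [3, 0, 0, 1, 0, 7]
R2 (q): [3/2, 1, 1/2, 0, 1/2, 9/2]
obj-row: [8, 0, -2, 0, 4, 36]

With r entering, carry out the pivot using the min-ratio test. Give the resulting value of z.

Ratio test on column r — row 1: entry 0 ≤ 0; row 2: (9/2)/(1/2) = 9. Minimum is 9 at row 2 (q leaves); pivot element 1/2.
Pivot on row 2; the obj-row RHS becomes 36 − (-2)·9 = 54.

54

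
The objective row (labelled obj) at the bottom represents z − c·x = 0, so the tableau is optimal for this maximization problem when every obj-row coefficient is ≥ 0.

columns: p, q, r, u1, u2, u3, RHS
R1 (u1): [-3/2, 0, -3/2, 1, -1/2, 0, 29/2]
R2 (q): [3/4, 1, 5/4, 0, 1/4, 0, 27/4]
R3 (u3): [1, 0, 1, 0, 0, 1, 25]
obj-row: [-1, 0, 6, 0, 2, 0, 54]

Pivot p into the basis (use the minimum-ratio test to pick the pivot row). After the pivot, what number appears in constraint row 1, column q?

Ratio test on column p — row 1: entry -3/2 ≤ 0; row 2: (27/4)/(3/4) = 9; row 3: 25/1 = 25. Minimum is 9 at row 2 (q leaves); pivot element 3/4.
Divide row 2 by 3/4; eliminate column p from the other rows.
Row 1 update in column q: 0 − (-3/2)·(4/3) = 2.

2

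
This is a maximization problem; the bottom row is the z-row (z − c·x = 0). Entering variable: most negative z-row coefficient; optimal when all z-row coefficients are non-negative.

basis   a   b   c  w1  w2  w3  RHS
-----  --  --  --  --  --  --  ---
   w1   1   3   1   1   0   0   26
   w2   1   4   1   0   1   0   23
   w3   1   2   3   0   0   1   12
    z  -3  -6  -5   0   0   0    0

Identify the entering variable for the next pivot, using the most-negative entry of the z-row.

Negative z-row entries: a: -3, b: -6, c: -5.
The most negative is -6 in column b, so b enters.

b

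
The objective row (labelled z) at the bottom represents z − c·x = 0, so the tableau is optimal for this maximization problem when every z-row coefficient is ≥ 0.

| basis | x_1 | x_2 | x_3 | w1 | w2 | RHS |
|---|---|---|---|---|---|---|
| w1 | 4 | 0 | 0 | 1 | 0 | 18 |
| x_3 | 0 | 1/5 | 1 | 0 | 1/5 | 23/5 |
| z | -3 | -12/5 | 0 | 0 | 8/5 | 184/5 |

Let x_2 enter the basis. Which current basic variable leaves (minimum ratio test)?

x_3

Column x_2 entries and ratios — w1: 0 ≤ 0, skip; x_3: (23/5)/(1/5) = 23.
Smallest ratio is 23 in the row of x_3, so x_3 leaves.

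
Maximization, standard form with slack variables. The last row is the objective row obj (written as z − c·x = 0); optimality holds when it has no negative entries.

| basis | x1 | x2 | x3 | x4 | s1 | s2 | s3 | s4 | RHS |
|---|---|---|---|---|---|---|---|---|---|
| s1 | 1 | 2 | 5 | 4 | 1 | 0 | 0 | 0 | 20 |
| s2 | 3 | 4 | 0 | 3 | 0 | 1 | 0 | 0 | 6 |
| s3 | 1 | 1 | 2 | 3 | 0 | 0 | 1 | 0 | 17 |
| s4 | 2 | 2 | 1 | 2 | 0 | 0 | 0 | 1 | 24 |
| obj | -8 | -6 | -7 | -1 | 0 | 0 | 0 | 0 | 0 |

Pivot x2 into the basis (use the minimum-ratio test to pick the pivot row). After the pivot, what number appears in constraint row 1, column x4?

5/2

Ratio test on column x2 — row 1: 20/2 = 10; row 2: 6/4 = 3/2; row 3: 17/1 = 17; row 4: 24/2 = 12. Minimum is 3/2 at row 2 (s2 leaves); pivot element 4.
Divide row 2 by 4; eliminate column x2 from the other rows.
Row 1 update in column x4: 4 − 2·(3/4) = 5/2.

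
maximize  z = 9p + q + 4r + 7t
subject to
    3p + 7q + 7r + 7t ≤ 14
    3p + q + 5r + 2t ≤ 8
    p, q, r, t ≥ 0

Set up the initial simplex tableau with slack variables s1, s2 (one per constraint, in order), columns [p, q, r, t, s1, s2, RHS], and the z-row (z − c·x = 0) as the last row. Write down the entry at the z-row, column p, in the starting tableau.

The z-row carries the negated objective coefficients: the p entry is -9.

-9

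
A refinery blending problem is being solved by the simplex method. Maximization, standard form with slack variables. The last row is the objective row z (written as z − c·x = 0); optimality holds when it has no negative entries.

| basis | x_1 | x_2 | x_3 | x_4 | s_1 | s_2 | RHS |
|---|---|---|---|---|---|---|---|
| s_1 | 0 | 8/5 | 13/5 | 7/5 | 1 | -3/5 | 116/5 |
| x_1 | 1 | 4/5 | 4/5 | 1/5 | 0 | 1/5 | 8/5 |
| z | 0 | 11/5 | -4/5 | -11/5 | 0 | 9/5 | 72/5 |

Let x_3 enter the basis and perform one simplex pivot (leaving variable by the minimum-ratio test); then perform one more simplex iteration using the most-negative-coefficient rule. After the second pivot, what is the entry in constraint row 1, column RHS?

12

Ratio test on column x_3 — row 1: (116/5)/(13/5) = 116/13; row 2: (8/5)/(4/5) = 2. Minimum is 2 at row 2 (x_1 leaves); pivot element 4/5.
Divide row 2 by 4/5; eliminate column x_3 from the other rows.
Second iteration: most negative z-row entry is -2 in column x_4, so x_4 enters.
Ratio test on column x_4 — row 1: 18/(3/4) = 24; row 2: 2/(1/4) = 8. Minimum is 8 at row 2 (x_3 leaves); pivot element 1/4.
Divide row 2 by 1/4; eliminate column x_4 from the other rows.
After both pivots, the entry at constraint row 1, column RHS is 12.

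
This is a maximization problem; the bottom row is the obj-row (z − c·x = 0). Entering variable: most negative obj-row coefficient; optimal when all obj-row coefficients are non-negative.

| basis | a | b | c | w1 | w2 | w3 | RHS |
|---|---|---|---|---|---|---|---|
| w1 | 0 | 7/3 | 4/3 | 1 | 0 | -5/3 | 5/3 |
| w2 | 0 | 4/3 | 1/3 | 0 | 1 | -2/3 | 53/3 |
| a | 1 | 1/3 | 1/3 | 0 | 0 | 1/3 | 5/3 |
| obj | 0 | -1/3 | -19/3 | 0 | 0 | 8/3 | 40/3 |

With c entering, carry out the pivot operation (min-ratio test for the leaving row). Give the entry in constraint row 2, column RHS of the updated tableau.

Ratio test on column c — row 1: (5/3)/(4/3) = 5/4; row 2: (53/3)/(1/3) = 53; row 3: (5/3)/(1/3) = 5. Minimum is 5/4 at row 1 (w1 leaves); pivot element 4/3.
Divide row 1 by 4/3; eliminate column c from the other rows.
Row 2 update in column RHS: 53/3 − (1/3)·(5/4) = 69/4.

69/4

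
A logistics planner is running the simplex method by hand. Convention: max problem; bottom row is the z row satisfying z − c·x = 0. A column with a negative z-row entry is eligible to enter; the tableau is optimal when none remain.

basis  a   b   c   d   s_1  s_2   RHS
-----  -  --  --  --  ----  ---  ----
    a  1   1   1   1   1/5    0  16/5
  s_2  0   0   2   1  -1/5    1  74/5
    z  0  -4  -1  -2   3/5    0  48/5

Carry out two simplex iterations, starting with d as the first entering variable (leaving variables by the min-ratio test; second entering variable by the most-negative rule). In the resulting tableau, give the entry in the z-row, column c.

3

Ratio test on column d — row 1: (16/5)/1 = 16/5; row 2: (74/5)/1 = 74/5. Minimum is 16/5 at row 1 (a leaves); pivot element 1.
Divide row 1 by 1; eliminate column d from the other rows.
Second iteration: most negative z-row entry is -2 in column b, so b enters.
Ratio test on column b — row 1: (16/5)/1 = 16/5; row 2: entry -1 ≤ 0. Minimum is 16/5 at row 1 (d leaves); pivot element 1.
Divide row 1 by 1; eliminate column b from the other rows.
After both pivots, the entry at the z-row, column c is 3.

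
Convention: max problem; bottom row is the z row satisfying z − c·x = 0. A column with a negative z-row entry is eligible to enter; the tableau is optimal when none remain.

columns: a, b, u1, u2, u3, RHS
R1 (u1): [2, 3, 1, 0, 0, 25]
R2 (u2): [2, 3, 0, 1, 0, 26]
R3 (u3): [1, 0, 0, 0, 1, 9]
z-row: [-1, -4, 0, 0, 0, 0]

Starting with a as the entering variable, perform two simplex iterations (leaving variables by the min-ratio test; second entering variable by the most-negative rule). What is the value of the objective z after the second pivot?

55/3

Ratio test on column a — row 1: 25/2 = 25/2; row 2: 26/2 = 13; row 3: 9/1 = 9. Minimum is 9 at row 3 (u3 leaves); pivot element 1.
Pivot on row 3; the z-row RHS becomes 0 − (-1)·9 = 9.
Next entering variable (most negative z-row entry -4): b.
Ratio test on column b — row 1: 7/3 = 7/3; row 2: 8/3 = 8/3; row 3: entry 0 ≤ 0. Minimum is 7/3 at row 1 (u1 leaves); pivot element 3.
After the second pivot the z-row RHS is 9 − (-4)·(7/3) = 55/3.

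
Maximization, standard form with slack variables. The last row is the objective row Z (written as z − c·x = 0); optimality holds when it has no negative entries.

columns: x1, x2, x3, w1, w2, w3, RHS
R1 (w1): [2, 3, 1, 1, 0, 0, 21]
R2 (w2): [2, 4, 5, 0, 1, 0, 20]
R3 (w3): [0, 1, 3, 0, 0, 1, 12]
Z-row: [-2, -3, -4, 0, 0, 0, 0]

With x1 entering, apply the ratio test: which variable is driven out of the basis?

Column x1 entries and ratios — w1: 21/2 = 21/2; w2: 20/2 = 10; w3: 0 ≤ 0, skip.
Smallest ratio is 10 in the row of w2, so w2 leaves.

w2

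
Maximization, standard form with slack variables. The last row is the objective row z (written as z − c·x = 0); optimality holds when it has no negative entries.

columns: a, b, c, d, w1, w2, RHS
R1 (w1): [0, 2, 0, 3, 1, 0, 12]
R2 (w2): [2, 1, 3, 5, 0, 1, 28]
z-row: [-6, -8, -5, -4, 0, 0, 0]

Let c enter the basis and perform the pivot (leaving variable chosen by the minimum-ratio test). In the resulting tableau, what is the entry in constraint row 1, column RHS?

Ratio test on column c — row 1: entry 0 ≤ 0; row 2: 28/3 = 28/3. Minimum is 28/3 at row 2 (w2 leaves); pivot element 3.
Divide row 2 by 3; eliminate column c from the other rows.
Row 1 update in column RHS: 12 − 0·(28/3) = 12.

12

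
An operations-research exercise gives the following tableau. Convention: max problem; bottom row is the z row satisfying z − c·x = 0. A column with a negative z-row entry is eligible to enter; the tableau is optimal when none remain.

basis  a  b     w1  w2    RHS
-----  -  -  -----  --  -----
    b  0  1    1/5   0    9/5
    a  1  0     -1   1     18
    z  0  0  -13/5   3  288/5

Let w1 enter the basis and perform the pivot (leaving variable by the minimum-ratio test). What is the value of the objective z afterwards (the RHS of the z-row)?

Ratio test on column w1 — row 1: (9/5)/(1/5) = 9; row 2: entry -1 ≤ 0. Minimum is 9 at row 1 (b leaves); pivot element 1/5.
Pivot on row 1; the z-row RHS becomes 288/5 − (-13/5)·9 = 81.

81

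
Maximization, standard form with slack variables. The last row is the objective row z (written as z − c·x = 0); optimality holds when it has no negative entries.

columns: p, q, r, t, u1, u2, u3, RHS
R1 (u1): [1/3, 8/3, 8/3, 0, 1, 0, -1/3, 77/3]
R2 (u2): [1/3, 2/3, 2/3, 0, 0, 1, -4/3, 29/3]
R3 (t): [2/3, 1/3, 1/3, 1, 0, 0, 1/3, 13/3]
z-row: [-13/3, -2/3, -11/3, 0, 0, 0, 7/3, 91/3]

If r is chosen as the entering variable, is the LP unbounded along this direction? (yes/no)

Column r has positive entries in row(s) 1, 2, 3, so the ratio test bounds it — not unbounded.

no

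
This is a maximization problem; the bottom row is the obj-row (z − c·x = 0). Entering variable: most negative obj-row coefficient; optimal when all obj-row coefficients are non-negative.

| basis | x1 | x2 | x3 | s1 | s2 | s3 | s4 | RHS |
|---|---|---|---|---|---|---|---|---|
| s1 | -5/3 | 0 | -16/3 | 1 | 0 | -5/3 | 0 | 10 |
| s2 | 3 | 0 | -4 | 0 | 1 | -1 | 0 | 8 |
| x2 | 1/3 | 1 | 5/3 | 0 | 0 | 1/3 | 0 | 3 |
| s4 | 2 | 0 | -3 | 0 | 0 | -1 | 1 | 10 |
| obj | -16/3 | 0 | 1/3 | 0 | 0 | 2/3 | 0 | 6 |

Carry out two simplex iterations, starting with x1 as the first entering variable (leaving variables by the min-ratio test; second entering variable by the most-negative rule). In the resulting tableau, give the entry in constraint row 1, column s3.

Ratio test on column x1 — row 1: entry -5/3 ≤ 0; row 2: 8/3 = 8/3; row 3: 3/(1/3) = 9; row 4: 10/2 = 5. Minimum is 8/3 at row 2 (s2 leaves); pivot element 3.
Divide row 2 by 3; eliminate column x1 from the other rows.
Second iteration: most negative obj-row entry is -61/9 in column x3, so x3 enters.
Ratio test on column x3 — row 1: entry -68/9 ≤ 0; row 2: entry -4/3 ≤ 0; row 3: (19/9)/(19/9) = 1; row 4: entry -1/3 ≤ 0. Minimum is 1 at row 3 (x2 leaves); pivot element 19/9.
Divide row 3 by 19/9; eliminate column x3 from the other rows.
After both pivots, the entry at constraint row 1, column s3 is -12/19.

-12/19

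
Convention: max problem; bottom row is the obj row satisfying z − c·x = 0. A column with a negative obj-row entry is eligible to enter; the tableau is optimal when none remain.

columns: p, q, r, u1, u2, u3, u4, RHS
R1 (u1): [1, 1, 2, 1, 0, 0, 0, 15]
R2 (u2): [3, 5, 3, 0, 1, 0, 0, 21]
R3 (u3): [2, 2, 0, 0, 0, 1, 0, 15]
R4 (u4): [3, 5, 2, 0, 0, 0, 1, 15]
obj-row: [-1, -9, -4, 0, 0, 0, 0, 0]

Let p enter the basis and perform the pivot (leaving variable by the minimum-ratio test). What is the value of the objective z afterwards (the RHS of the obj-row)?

Ratio test on column p — row 1: 15/1 = 15; row 2: 21/3 = 7; row 3: 15/2 = 15/2; row 4: 15/3 = 5. Minimum is 5 at row 4 (u4 leaves); pivot element 3.
Pivot on row 4; the obj-row RHS becomes 0 − (-1)·5 = 5.

5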